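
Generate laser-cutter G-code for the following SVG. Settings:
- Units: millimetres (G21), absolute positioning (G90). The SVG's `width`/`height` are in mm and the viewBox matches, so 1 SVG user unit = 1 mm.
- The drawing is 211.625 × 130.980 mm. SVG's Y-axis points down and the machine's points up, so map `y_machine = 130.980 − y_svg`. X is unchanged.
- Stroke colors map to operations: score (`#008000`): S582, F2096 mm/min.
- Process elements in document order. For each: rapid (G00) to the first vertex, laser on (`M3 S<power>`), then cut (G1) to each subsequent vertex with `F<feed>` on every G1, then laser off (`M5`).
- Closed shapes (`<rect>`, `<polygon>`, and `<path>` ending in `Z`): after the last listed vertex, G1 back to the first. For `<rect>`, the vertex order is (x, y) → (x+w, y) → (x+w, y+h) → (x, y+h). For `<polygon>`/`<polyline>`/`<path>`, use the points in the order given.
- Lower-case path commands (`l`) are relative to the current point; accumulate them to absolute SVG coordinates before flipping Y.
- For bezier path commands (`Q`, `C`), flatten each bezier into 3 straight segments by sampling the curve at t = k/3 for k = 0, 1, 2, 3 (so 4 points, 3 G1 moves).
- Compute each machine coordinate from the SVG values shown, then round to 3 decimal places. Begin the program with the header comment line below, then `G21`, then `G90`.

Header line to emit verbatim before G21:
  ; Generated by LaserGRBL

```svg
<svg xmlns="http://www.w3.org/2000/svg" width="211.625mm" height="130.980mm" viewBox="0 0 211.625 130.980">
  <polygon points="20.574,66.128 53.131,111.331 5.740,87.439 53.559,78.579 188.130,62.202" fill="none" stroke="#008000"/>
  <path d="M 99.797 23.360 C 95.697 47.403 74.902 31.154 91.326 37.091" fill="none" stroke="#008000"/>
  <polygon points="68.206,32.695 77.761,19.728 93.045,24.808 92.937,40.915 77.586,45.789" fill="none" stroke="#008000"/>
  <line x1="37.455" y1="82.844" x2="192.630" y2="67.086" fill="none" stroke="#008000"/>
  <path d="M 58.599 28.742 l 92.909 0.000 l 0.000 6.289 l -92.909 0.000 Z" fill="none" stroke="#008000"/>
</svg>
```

; Generated by LaserGRBL
G21
G90
G00 X20.574 Y64.852
M3 S582
G1 X53.131 Y19.649 F2096
G1 X5.740 Y43.541 F2096
G1 X53.559 Y52.401 F2096
G1 X188.130 Y68.778 F2096
G1 X20.574 Y64.852 F2096
M5
G00 X99.797 Y107.620
M3 S582
G1 X92.129 Y94.694 F2096
G1 X85.312 Y94.745 F2096
G1 X91.326 Y93.889 F2096
M5
G00 X68.206 Y98.285
M3 S582
G1 X77.761 Y111.252 F2096
G1 X93.045 Y106.172 F2096
G1 X92.937 Y90.065 F2096
G1 X77.586 Y85.191 F2096
G1 X68.206 Y98.285 F2096
M5
G00 X37.455 Y48.136
M3 S582
G1 X192.630 Y63.894 F2096
M5
G00 X58.599 Y102.238
M3 S582
G1 X151.508 Y102.238 F2096
G1 X151.508 Y95.949 F2096
G1 X58.599 Y95.949 F2096
G1 X58.599 Y102.238 F2096
M5

viewBox `0 0 211.625 130.980` with mm width/height → 1 unit = 1 mm. Flip: y_m = 130.980 − y_svg.

**Shape 1** — `<polygon>` closed polygon, stroke `#008000` → score (S582, F2096). Machine vertices: (20.574,64.852) → (53.131,19.649) → (5.740,43.541) → (53.559,52.401) → (188.130,68.778) → (20.574,64.852). Closed: final G1 returns to the first vertex.

**Shape 2** — `<path>` cubic bezier, stroke `#008000` → score (S582, F2096). Control points (SVG): P0=(99.797,23.360), P1=(95.697,47.403), P2=(74.902,31.154), P3=(91.326,37.091); sampled at t=k/3. Machine vertices: (99.797,107.620) → (92.129,94.694) → (85.312,94.745) → (91.326,93.889). Open path.

**Shape 3** — `<polygon>` regular polygon, stroke `#008000` → score (S582, F2096). Machine vertices: (68.206,98.285) → (77.761,111.252) → (93.045,106.172) → (92.937,90.065) → (77.586,85.191) → (68.206,98.285). Closed: final G1 returns to the first vertex.

**Shape 4** — `<line>` line segment, stroke `#008000` → score (S582, F2096). Machine vertices: (37.455,48.136) → (192.630,63.894). Open path.

**Shape 5** — `<path>` rectangle, stroke `#008000` → score (S582, F2096). Machine vertices: (58.599,102.238) → (151.508,102.238) → (151.508,95.949) → (58.599,95.949) → (58.599,102.238). Closed: final G1 returns to the first vertex.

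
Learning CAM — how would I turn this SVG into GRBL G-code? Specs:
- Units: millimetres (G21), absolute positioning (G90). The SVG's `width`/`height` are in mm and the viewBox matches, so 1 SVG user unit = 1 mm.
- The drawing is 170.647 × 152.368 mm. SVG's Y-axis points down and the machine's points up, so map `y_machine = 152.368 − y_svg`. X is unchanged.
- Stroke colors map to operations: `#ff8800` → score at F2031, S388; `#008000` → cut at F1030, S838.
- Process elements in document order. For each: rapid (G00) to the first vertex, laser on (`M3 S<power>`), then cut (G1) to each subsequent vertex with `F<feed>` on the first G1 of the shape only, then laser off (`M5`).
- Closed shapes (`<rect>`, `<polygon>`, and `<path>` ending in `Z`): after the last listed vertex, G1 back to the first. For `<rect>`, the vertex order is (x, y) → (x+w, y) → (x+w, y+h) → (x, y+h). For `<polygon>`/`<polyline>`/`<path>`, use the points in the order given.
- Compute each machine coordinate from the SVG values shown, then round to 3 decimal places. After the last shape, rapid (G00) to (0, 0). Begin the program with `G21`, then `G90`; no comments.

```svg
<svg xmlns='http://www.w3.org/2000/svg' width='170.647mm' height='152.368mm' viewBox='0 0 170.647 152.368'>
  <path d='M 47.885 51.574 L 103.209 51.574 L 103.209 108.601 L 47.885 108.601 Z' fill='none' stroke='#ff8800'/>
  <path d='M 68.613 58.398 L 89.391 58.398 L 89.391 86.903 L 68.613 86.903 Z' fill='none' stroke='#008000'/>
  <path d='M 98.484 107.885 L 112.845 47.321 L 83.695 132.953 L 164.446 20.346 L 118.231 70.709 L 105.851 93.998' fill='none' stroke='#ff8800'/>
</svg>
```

G21
G90
G00 X47.885 Y100.794
M3 S388
G1 X103.209 Y100.794 F2031
G1 X103.209 Y43.767
G1 X47.885 Y43.767
G1 X47.885 Y100.794
M5
G00 X68.613 Y93.970
M3 S838
G1 X89.391 Y93.970 F1030
G1 X89.391 Y65.465
G1 X68.613 Y65.465
G1 X68.613 Y93.970
M5
G00 X98.484 Y44.483
M3 S388
G1 X112.845 Y105.047 F2031
G1 X83.695 Y19.415
G1 X164.446 Y132.022
G1 X118.231 Y81.659
G1 X105.851 Y58.370
M5
G00 X0.000 Y0.000

1 u = 1 mm; y_m = 152.368 − y.

[1] `<path>` rectangle, #ff8800→score S388 F2031: (47.885,100.794) → (103.209,100.794) → (103.209,43.767) → (47.885,43.767) → (47.885,100.794) (closed)

[2] `<path>` rectangle, #008000→cut S838 F1030: (68.613,93.970) → (89.391,93.970) → (89.391,65.465) → (68.613,65.465) → (68.613,93.970) (closed)

[3] `<path>` open polyline, #ff8800→score S388 F2031: (98.484,44.483) → (112.845,105.047) → (83.695,19.415) → (164.446,132.022) → (118.231,81.659) → (105.851,58.370)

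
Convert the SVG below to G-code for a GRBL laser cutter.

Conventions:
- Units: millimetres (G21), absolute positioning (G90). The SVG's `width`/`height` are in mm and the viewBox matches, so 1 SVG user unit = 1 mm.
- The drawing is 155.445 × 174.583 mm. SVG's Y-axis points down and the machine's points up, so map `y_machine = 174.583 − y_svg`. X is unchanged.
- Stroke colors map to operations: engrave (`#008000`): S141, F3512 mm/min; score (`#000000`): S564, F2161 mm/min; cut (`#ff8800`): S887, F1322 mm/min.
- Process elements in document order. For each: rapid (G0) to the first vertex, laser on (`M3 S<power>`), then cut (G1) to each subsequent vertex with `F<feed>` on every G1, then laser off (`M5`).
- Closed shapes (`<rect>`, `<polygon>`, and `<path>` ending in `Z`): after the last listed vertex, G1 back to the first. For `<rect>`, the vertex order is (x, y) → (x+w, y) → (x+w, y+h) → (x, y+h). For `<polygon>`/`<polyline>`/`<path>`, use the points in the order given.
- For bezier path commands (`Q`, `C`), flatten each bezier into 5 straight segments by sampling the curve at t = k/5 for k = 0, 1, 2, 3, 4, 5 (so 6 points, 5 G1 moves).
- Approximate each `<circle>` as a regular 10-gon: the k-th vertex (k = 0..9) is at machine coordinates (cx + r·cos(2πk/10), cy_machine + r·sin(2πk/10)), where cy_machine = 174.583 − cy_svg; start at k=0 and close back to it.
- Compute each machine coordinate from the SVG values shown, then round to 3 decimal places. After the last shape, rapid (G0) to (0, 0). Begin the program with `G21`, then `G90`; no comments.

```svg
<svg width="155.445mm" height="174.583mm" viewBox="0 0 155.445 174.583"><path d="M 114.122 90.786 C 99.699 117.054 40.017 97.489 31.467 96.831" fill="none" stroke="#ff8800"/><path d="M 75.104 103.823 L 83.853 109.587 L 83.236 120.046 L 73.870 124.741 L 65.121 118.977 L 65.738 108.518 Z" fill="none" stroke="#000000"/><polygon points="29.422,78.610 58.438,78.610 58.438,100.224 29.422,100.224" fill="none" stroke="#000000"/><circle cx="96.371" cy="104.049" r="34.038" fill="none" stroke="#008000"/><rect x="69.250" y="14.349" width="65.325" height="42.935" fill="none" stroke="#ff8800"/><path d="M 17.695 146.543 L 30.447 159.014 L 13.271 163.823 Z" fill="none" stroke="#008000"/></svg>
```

1 u = 1 mm; y_m = 174.583 − y.

[1] `<path>` cubic bezier, #ff8800→cut S887 F1322: (114.122,83.797) → (100.808,73.018) → (81.259,70.132) → (60.101,72.030) → (41.962,75.606) → (31.467,77.752)

[2] `<path>` regular polygon, #000000→score S564 F2161: (75.104,70.760) → (83.853,64.996) → (83.236,54.537) → (73.870,49.842) → (65.121,55.606) → (65.738,66.065) → (75.104,70.760) (closed)

[3] `<polygon>` rectangle, #000000→score S564 F2161: (29.422,95.973) → (58.438,95.973) → (58.438,74.359) → (29.422,74.359) → (29.422,95.973) (closed)

[4] `<circle>` circle, #008000→engrave S141 F3512: (130.409,70.534) → (123.908,90.541) → (106.889,102.906) → (85.853,102.906) → (68.834,90.541) → (62.333,70.534) → (68.834,50.527) → (85.853,38.162) → (106.889,38.162) → (123.908,50.527) → (130.409,70.534) (closed)

[5] `<rect>` rectangle, #ff8800→cut S887 F1322: (69.250,160.234) → (134.575,160.234) → (134.575,117.299) → (69.250,117.299) → (69.250,160.234) (closed)

[6] `<path>` regular polygon, #008000→engrave S141 F3512: (17.695,28.040) → (30.447,15.569) → (13.271,10.760) → (17.695,28.040) (closed)

G21
G90
G0 X114.122 Y83.797
M3 S887
G1 X100.808 Y73.018 F1322
G1 X81.259 Y70.132 F1322
G1 X60.101 Y72.030 F1322
G1 X41.962 Y75.606 F1322
G1 X31.467 Y77.752 F1322
M5
G0 X75.104 Y70.760
M3 S564
G1 X83.853 Y64.996 F2161
G1 X83.236 Y54.537 F2161
G1 X73.870 Y49.842 F2161
G1 X65.121 Y55.606 F2161
G1 X65.738 Y66.065 F2161
G1 X75.104 Y70.760 F2161
M5
G0 X29.422 Y95.973
M3 S564
G1 X58.438 Y95.973 F2161
G1 X58.438 Y74.359 F2161
G1 X29.422 Y74.359 F2161
G1 X29.422 Y95.973 F2161
M5
G0 X130.409 Y70.534
M3 S141
G1 X123.908 Y90.541 F3512
G1 X106.889 Y102.906 F3512
G1 X85.853 Y102.906 F3512
G1 X68.834 Y90.541 F3512
G1 X62.333 Y70.534 F3512
G1 X68.834 Y50.527 F3512
G1 X85.853 Y38.162 F3512
G1 X106.889 Y38.162 F3512
G1 X123.908 Y50.527 F3512
G1 X130.409 Y70.534 F3512
M5
G0 X69.250 Y160.234
M3 S887
G1 X134.575 Y160.234 F1322
G1 X134.575 Y117.299 F1322
G1 X69.250 Y117.299 F1322
G1 X69.250 Y160.234 F1322
M5
G0 X17.695 Y28.040
M3 S141
G1 X30.447 Y15.569 F3512
G1 X13.271 Y10.760 F3512
G1 X17.695 Y28.040 F3512
M5
G0 X0.000 Y0.000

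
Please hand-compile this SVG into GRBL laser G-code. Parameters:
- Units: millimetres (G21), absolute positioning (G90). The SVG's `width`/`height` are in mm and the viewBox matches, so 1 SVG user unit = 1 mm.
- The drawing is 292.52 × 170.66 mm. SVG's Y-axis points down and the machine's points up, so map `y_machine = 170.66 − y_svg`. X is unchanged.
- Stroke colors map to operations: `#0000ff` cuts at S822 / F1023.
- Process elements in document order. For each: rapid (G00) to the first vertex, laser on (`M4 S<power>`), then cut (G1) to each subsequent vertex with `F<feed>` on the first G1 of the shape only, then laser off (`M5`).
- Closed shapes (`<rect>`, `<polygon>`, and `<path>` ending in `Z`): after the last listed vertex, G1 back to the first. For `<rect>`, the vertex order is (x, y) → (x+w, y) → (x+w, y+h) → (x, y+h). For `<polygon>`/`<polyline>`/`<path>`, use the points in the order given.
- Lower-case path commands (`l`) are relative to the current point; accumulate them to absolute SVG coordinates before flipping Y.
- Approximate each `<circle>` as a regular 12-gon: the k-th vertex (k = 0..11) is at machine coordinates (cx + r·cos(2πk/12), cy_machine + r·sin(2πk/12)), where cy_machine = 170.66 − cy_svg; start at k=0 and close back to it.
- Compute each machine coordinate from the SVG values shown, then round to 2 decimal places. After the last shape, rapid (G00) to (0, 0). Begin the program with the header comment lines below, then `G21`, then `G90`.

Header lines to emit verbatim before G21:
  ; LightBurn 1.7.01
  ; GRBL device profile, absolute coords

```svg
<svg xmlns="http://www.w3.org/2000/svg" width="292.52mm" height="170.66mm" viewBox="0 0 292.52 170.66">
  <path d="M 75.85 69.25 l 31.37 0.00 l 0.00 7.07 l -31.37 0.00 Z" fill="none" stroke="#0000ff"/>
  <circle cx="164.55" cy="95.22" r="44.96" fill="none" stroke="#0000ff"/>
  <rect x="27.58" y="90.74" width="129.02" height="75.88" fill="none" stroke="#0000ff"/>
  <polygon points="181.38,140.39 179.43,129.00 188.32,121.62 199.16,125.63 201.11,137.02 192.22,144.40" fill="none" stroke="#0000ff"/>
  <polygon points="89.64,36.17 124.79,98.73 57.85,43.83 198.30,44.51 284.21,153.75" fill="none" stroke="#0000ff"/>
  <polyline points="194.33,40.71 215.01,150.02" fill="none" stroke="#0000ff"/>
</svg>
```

; LightBurn 1.7.01
; GRBL device profile, absolute coords
G21
G90
G00 X75.85 Y101.41
M4 S822
G1 X107.22 Y101.41 F1023
G1 X107.22 Y94.34
G1 X75.85 Y94.34
G1 X75.85 Y101.41
M5
G00 X209.51 Y75.44
M4 S822
G1 X203.49 Y97.92 F1023
G1 X187.03 Y114.38
G1 X164.55 Y120.40
G1 X142.07 Y114.38
G1 X125.61 Y97.92
G1 X119.59 Y75.44
G1 X125.61 Y52.96
G1 X142.07 Y36.50
G1 X164.55 Y30.48
G1 X187.03 Y36.50
G1 X203.49 Y52.96
G1 X209.51 Y75.44
M5
G00 X27.58 Y79.92
M4 S822
G1 X156.60 Y79.92 F1023
G1 X156.60 Y4.04
G1 X27.58 Y4.04
G1 X27.58 Y79.92
M5
G00 X181.38 Y30.27
M4 S822
G1 X179.43 Y41.66 F1023
G1 X188.32 Y49.04
G1 X199.16 Y45.03
G1 X201.11 Y33.64
G1 X192.22 Y26.26
G1 X181.38 Y30.27
M5
G00 X89.64 Y134.49
M4 S822
G1 X124.79 Y71.93 F1023
G1 X57.85 Y126.83
G1 X198.30 Y126.15
G1 X284.21 Y16.91
G1 X89.64 Y134.49
M5
G00 X194.33 Y129.95
M4 S822
G1 X215.01 Y20.64 F1023
M5
G00 X0.00 Y0.00

Since the viewBox matches the mm dimensions, user units are millimetres directly. The only transform is the Y-flip y_m = 170.66 − y_svg.

Shape 1 is a rectangle drawn with `<path>`. Its stroke #0000ff means cut at S822, F1023. After flipping Y the toolpath is (75.85,101.41) → (107.22,101.41) → (107.22,94.34) → (75.85,94.34) → (75.85,101.41), returning to the start.

Shape 2 is a circle drawn with `<circle>`. Its stroke #0000ff means cut at S822, F1023. After flipping Y the toolpath is (209.51,75.44) → (203.49,97.92) → (187.03,114.38) → (164.55,120.40) → (142.07,114.38) → (125.61,97.92) → (119.59,75.44) → (125.61,52.96) → (142.07,36.50) → (164.55,30.48) → (187.03,36.50) → (203.49,52.96) → (209.51,75.44), returning to the start.

Shape 3 is a rectangle drawn with `<rect>`. Its stroke #0000ff means cut at S822, F1023. After flipping Y the toolpath is (27.58,79.92) → (156.60,79.92) → (156.60,4.04) → (27.58,4.04) → (27.58,79.92), returning to the start.

Shape 4 is a regular polygon drawn with `<polygon>`. Its stroke #0000ff means cut at S822, F1023. After flipping Y the toolpath is (181.38,30.27) → (179.43,41.66) → (188.32,49.04) → (199.16,45.03) → (201.11,33.64) → (192.22,26.26) → (181.38,30.27), returning to the start.

Shape 5 is a closed polygon drawn with `<polygon>`. Its stroke #0000ff means cut at S822, F1023. After flipping Y the toolpath is (89.64,134.49) → (124.79,71.93) → (57.85,126.83) → (198.30,126.15) → (284.21,16.91) → (89.64,134.49), returning to the start.

Shape 6 is a line segment drawn with `<polyline>`. Its stroke #0000ff means cut at S822, F1023. After flipping Y the toolpath is (194.33,129.95) → (215.01,20.64).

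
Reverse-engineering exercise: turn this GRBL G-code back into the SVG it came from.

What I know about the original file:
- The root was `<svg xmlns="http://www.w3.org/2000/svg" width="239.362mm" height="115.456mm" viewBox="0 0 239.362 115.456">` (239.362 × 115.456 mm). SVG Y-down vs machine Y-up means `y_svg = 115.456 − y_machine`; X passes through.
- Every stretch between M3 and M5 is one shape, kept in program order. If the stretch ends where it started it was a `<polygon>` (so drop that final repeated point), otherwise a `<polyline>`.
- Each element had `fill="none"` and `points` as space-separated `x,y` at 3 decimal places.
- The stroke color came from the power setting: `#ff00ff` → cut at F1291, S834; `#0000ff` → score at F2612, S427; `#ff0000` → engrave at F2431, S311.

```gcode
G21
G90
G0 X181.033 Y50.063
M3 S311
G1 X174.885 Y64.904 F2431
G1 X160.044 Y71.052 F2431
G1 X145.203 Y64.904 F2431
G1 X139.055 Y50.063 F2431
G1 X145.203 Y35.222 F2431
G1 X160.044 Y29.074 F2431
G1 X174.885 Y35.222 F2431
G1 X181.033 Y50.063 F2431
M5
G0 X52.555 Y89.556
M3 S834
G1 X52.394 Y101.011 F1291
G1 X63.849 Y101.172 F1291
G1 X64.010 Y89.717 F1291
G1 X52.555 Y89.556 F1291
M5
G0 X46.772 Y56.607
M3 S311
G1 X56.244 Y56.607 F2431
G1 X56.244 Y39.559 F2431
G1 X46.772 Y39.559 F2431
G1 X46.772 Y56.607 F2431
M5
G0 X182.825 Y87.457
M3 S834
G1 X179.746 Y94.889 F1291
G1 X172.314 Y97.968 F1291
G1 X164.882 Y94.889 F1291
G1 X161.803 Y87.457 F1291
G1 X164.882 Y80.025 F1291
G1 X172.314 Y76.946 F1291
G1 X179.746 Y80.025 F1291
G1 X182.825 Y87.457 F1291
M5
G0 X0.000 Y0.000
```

<svg xmlns="http://www.w3.org/2000/svg" width="239.362mm" height="115.456mm" viewBox="0 0 239.362 115.456">
  <polygon points="181.033,65.393 174.885,50.552 160.044,44.404 145.203,50.552 139.055,65.393 145.203,80.234 160.044,86.382 174.885,80.234" fill="none" stroke="#ff0000"/>
  <polygon points="52.555,25.900 52.394,14.445 63.849,14.284 64.010,25.739" fill="none" stroke="#ff00ff"/>
  <polygon points="46.772,58.849 56.244,58.849 56.244,75.897 46.772,75.897" fill="none" stroke="#ff0000"/>
  <polygon points="182.825,27.999 179.746,20.567 172.314,17.488 164.882,20.567 161.803,27.999 164.882,35.431 172.314,38.510 179.746,35.431" fill="none" stroke="#ff00ff"/>
</svg>

Each laser-on run becomes one SVG element. Flip Y back into SVG space with y_svg = 115.456 − y_machine.

Run 1: the run's S311 means `#ff0000` (engrave). The run returns to its start, so emit a `<polygon>` with points (Y-flipped): 181.033,65.393 174.885,50.552 160.044,44.404 145.203,50.552 139.055,65.393 145.203,80.234 160.044,86.382 174.885,80.234.

Run 2: the run's S834 means `#ff00ff` (cut). The run returns to its start, so emit a `<polygon>` with points (Y-flipped): 52.555,25.900 52.394,14.445 63.849,14.284 64.010,25.739.

Run 3: the run's S311 means `#ff0000` (engrave). The run returns to its start, so emit a `<polygon>` with points (Y-flipped): 46.772,58.849 56.244,58.849 56.244,75.897 46.772,75.897.

Run 4: power S834 maps to stroke `#ff00ff` (cut). The run returns to its start, so emit a `<polygon>` with points (Y-flipped): 182.825,27.999 179.746,20.567 172.314,17.488 164.882,20.567 161.803,27.999 164.882,35.431 172.314,38.510 179.746,35.431.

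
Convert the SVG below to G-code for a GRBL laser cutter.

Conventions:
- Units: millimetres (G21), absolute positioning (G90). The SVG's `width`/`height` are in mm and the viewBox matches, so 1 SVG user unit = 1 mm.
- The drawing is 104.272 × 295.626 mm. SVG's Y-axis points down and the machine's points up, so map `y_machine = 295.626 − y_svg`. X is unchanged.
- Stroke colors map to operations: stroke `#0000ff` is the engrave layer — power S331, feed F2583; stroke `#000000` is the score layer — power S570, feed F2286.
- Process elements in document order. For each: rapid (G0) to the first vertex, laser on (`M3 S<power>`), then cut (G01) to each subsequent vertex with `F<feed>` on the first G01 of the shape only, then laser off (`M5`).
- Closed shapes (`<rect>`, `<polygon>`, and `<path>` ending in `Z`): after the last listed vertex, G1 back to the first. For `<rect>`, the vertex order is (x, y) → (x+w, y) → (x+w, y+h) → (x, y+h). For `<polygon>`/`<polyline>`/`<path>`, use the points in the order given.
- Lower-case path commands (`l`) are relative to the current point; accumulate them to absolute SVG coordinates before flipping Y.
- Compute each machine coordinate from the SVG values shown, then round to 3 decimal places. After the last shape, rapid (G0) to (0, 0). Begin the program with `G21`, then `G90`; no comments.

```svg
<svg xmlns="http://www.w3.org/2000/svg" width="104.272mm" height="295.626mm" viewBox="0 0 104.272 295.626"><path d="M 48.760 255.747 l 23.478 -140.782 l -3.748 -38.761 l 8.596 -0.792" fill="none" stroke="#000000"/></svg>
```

G21
G90
G0 X48.760 Y39.879
M3 S570
G01 X72.238 Y180.661 F2286
G01 X68.490 Y219.422
G01 X77.086 Y220.214
M5
G0 X0.000 Y0.000

1 u = 1 mm; y_m = 295.626 − y.

[1] `<path>` open polyline, #000000→score S570 F2286: (48.760,39.879) → (72.238,180.661) → (68.490,219.422) → (77.086,220.214)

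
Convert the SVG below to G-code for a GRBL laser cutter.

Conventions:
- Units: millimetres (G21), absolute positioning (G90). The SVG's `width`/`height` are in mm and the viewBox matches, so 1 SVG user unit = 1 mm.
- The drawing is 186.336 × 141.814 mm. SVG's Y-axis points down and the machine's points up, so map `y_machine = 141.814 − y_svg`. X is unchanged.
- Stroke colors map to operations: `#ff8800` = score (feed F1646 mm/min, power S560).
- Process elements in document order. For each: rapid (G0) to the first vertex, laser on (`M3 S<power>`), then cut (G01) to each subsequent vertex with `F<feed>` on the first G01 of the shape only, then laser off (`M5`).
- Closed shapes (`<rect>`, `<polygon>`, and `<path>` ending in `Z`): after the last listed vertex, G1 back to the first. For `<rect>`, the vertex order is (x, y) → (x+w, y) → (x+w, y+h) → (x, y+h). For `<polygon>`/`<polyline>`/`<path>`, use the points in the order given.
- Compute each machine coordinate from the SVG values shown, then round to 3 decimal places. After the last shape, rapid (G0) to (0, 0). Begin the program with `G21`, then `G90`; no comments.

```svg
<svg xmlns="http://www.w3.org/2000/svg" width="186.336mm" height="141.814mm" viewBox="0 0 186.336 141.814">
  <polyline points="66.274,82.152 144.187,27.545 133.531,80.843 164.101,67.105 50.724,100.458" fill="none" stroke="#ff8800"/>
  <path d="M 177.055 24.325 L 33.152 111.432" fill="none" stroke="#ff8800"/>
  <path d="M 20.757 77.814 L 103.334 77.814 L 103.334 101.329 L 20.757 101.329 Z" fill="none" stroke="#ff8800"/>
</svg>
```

Since the viewBox matches the mm dimensions, user units are millimetres directly. The only transform is the Y-flip y_m = 141.814 − y_svg.

Shape 1 is a open polyline drawn with `<polyline>`. Its stroke #ff8800 means score at S560, F1646. After flipping Y the toolpath is (66.274,59.662) → (144.187,114.269) → (133.531,60.971) → (164.101,74.709) → (50.724,41.356).

Shape 2 is a line segment drawn with `<path>`. Its stroke #ff8800 means score at S560, F1646. After flipping Y the toolpath is (177.055,117.489) → (33.152,30.382).

Shape 3 is a rectangle drawn with `<path>`. Its stroke #ff8800 means score at S560, F1646. After flipping Y the toolpath is (20.757,64.000) → (103.334,64.000) → (103.334,40.485) → (20.757,40.485) → (20.757,64.000), returning to the start.

G21
G90
G0 X66.274 Y59.662
M3 S560
G01 X144.187 Y114.269 F1646
G01 X133.531 Y60.971
G01 X164.101 Y74.709
G01 X50.724 Y41.356
M5
G0 X177.055 Y117.489
M3 S560
G01 X33.152 Y30.382 F1646
M5
G0 X20.757 Y64.000
M3 S560
G01 X103.334 Y64.000 F1646
G01 X103.334 Y40.485
G01 X20.757 Y40.485
G01 X20.757 Y64.000
M5
G0 X0.000 Y0.000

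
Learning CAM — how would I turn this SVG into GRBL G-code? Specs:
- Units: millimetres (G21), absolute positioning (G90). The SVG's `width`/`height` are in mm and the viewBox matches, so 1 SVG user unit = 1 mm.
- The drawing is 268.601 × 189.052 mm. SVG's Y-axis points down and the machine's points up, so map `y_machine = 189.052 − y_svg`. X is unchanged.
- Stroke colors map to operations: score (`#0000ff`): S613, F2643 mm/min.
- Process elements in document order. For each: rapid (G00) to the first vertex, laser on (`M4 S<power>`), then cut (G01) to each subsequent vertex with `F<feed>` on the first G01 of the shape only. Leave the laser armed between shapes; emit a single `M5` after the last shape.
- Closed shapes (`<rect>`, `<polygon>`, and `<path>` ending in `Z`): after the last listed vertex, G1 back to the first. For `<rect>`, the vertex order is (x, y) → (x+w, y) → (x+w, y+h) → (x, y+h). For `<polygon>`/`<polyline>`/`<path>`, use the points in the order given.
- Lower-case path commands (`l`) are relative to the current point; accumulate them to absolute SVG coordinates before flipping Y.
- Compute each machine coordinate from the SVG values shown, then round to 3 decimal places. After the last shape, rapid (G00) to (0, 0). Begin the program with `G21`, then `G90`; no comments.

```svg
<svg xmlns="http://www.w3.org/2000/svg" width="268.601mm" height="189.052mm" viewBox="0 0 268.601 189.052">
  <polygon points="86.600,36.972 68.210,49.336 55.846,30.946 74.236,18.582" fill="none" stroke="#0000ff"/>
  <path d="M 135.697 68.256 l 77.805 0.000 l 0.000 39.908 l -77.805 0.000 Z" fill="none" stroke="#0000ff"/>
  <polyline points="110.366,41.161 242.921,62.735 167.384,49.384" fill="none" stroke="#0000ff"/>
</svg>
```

G21
G90
G00 X86.600 Y152.080
M4 S613
G01 X68.210 Y139.716 F2643
G01 X55.846 Y158.106
G01 X74.236 Y170.470
G01 X86.600 Y152.080
G00 X135.697 Y120.796
M4 S613
G01 X213.502 Y120.796 F2643
G01 X213.502 Y80.888
G01 X135.697 Y80.888
G01 X135.697 Y120.796
G00 X110.366 Y147.891
M4 S613
G01 X242.921 Y126.317 F2643
G01 X167.384 Y139.668
M5
G00 X0.000 Y0.000

1 u = 1 mm; y_m = 189.052 − y.

[1] `<polygon>` regular polygon, #0000ff→score S613 F2643: (86.600,152.080) → (68.210,139.716) → (55.846,158.106) → (74.236,170.470) → (86.600,152.080) (closed)

[2] `<path>` rectangle, #0000ff→score S613 F2643: (135.697,120.796) → (213.502,120.796) → (213.502,80.888) → (135.697,80.888) → (135.697,120.796) (closed)

[3] `<polyline>` open polyline, #0000ff→score S613 F2643: (110.366,147.891) → (242.921,126.317) → (167.384,139.668)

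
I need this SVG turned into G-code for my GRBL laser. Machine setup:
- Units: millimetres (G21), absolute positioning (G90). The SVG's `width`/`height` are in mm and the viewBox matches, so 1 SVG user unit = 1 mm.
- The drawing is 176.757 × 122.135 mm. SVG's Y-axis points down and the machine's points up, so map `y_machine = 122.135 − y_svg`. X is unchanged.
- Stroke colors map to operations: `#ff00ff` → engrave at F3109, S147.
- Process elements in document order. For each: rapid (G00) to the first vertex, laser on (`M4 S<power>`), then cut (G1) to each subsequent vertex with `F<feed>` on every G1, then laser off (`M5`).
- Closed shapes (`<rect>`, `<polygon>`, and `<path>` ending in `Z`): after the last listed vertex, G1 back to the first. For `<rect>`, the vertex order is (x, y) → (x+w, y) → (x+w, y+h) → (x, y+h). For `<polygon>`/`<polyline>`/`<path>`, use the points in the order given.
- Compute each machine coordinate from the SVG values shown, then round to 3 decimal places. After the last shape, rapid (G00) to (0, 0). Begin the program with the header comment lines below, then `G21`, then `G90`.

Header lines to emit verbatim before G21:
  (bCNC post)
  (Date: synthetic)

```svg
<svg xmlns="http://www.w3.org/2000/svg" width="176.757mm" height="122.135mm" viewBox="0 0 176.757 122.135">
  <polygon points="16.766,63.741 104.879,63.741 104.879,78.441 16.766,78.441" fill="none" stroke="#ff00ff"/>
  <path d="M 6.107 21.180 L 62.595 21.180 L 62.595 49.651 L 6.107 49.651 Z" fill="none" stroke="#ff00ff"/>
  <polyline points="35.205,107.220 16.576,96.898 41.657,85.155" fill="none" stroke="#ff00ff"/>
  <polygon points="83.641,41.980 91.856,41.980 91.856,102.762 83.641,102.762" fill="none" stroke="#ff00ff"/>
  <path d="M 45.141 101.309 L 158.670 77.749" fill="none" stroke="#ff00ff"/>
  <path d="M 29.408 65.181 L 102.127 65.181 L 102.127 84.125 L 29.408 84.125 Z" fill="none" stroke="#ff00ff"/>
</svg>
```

1 u = 1 mm; y_m = 122.135 − y.

[1] `<polygon>` rectangle, #ff00ff→engrave S147 F3109: (16.766,58.394) → (104.879,58.394) → (104.879,43.694) → (16.766,43.694) → (16.766,58.394) (closed)

[2] `<path>` rectangle, #ff00ff→engrave S147 F3109: (6.107,100.955) → (62.595,100.955) → (62.595,72.484) → (6.107,72.484) → (6.107,100.955) (closed)

[3] `<polyline>` open polyline, #ff00ff→engrave S147 F3109: (35.205,14.915) → (16.576,25.237) → (41.657,36.980)

[4] `<polygon>` rectangle, #ff00ff→engrave S147 F3109: (83.641,80.155) → (91.856,80.155) → (91.856,19.373) → (83.641,19.373) → (83.641,80.155) (closed)

[5] `<path>` line segment, #ff00ff→engrave S147 F3109: (45.141,20.826) → (158.670,44.386)

[6] `<path>` rectangle, #ff00ff→engrave S147 F3109: (29.408,56.954) → (102.127,56.954) → (102.127,38.010) → (29.408,38.010) → (29.408,56.954) (closed)

(bCNC post)
(Date: synthetic)
G21
G90
G00 X16.766 Y58.394
M4 S147
G1 X104.879 Y58.394 F3109
G1 X104.879 Y43.694 F3109
G1 X16.766 Y43.694 F3109
G1 X16.766 Y58.394 F3109
M5
G00 X6.107 Y100.955
M4 S147
G1 X62.595 Y100.955 F3109
G1 X62.595 Y72.484 F3109
G1 X6.107 Y72.484 F3109
G1 X6.107 Y100.955 F3109
M5
G00 X35.205 Y14.915
M4 S147
G1 X16.576 Y25.237 F3109
G1 X41.657 Y36.980 F3109
M5
G00 X83.641 Y80.155
M4 S147
G1 X91.856 Y80.155 F3109
G1 X91.856 Y19.373 F3109
G1 X83.641 Y19.373 F3109
G1 X83.641 Y80.155 F3109
M5
G00 X45.141 Y20.826
M4 S147
G1 X158.670 Y44.386 F3109
M5
G00 X29.408 Y56.954
M4 S147
G1 X102.127 Y56.954 F3109
G1 X102.127 Y38.010 F3109
G1 X29.408 Y38.010 F3109
G1 X29.408 Y56.954 F3109
M5
G00 X0.000 Y0.000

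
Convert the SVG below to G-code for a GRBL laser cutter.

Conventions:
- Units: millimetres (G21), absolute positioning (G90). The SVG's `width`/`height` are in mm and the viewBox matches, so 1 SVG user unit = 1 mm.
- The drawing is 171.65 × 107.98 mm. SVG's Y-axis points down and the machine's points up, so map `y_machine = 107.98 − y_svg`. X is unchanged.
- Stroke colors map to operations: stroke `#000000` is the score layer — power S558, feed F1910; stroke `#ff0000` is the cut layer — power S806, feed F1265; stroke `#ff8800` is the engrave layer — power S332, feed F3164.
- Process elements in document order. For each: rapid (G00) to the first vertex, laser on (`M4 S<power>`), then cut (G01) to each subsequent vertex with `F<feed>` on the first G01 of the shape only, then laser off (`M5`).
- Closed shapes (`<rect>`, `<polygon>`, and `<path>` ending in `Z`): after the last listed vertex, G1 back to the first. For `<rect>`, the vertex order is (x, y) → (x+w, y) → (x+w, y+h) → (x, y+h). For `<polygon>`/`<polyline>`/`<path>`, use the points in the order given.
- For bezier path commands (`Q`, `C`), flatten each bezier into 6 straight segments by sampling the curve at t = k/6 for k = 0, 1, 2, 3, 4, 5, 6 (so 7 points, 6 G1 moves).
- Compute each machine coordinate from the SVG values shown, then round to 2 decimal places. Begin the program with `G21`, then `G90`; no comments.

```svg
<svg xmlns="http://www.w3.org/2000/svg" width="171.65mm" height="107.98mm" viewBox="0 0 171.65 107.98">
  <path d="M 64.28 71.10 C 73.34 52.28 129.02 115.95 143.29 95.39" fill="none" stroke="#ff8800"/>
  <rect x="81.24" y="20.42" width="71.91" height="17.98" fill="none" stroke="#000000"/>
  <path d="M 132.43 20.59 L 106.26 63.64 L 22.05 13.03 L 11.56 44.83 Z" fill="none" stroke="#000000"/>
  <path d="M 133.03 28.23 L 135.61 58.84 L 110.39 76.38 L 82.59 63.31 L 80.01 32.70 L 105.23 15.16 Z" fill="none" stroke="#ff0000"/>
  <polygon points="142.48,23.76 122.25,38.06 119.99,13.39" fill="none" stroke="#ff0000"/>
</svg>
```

G21
G90
G00 X64.28 Y36.88
M4 S332
G01 X72.29 Y40.19 F3164
G01 X85.62 Y34.38
G01 X101.83 Y24.08
G01 X118.48 Y13.93
G01 X133.11 Y8.56
G01 X143.29 Y12.59
M5
G00 X81.24 Y87.56
M4 S558
G01 X153.15 Y87.56 F1910
G01 X153.15 Y69.58
G01 X81.24 Y69.58
G01 X81.24 Y87.56
M5
G00 X132.43 Y87.39
M4 S558
G01 X106.26 Y44.34 F1910
G01 X22.05 Y94.95
G01 X11.56 Y63.15
G01 X132.43 Y87.39
M5
G00 X133.03 Y79.75
M4 S806
G01 X135.61 Y49.14 F1265
G01 X110.39 Y31.60
G01 X82.59 Y44.67
G01 X80.01 Y75.28
G01 X105.23 Y92.82
G01 X133.03 Y79.75
M5
G00 X142.48 Y84.22
M4 S806
G01 X122.25 Y69.92 F1265
G01 X119.99 Y94.59
G01 X142.48 Y84.22
M5

viewBox `0 0 171.65 107.98` with mm width/height → 1 unit = 1 mm. Flip: y_m = 107.98 − y_svg.

**Shape 1** — `<path>` cubic bezier, stroke `#ff8800` → engrave (S332, F3164). Control points (SVG): P0=(64.28,71.10), P1=(73.34,52.28), P2=(129.02,115.95), P3=(143.29,95.39); sampled at t=k/6. Machine vertices: (64.28,36.88) → (72.29,40.19) → (85.62,34.38) → (101.83,24.08) → (118.48,13.93) → (133.11,8.56) → (143.29,12.59). Open path.

**Shape 2** — `<rect>` rectangle, stroke `#000000` → score (S558, F1910). Machine vertices: (81.24,87.56) → (153.15,87.56) → (153.15,69.58) → (81.24,69.58) → (81.24,87.56). Closed: final G1 returns to the first vertex.

**Shape 3** — `<path>` closed polygon, stroke `#000000` → score (S558, F1910). Machine vertices: (132.43,87.39) → (106.26,44.34) → (22.05,94.95) → (11.56,63.15) → (132.43,87.39). Closed: final G1 returns to the first vertex.

**Shape 4** — `<path>` regular polygon, stroke `#ff0000` → cut (S806, F1265). Machine vertices: (133.03,79.75) → (135.61,49.14) → (110.39,31.60) → (82.59,44.67) → (80.01,75.28) → (105.23,92.82) → (133.03,79.75). Closed: final G1 returns to the first vertex.

**Shape 5** — `<polygon>` regular polygon, stroke `#ff0000` → cut (S806, F1265). Machine vertices: (142.48,84.22) → (122.25,69.92) → (119.99,94.59) → (142.48,84.22). Closed: final G1 returns to the first vertex.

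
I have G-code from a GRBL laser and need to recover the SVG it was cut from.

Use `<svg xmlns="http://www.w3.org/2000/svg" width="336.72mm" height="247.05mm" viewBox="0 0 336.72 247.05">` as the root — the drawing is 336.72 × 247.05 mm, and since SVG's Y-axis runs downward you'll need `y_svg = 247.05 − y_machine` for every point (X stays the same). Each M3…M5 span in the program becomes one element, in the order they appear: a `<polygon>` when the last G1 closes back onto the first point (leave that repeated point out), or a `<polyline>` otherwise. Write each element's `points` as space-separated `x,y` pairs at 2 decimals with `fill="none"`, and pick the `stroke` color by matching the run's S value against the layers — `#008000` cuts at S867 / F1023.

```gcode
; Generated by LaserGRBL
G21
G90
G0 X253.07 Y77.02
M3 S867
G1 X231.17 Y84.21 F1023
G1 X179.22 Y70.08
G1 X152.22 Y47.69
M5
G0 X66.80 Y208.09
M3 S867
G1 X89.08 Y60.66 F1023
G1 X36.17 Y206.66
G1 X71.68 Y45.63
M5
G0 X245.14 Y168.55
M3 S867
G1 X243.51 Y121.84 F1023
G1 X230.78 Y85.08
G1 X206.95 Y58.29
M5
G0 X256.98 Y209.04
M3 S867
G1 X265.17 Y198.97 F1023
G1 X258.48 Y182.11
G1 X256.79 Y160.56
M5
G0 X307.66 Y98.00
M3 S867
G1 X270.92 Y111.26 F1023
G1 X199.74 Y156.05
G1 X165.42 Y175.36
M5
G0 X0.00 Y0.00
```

Machine Y-up, SVG Y-down with viewBox height 247.05, so y_svg = 247.05 − y_machine; X carries over. Every run uses S867, so all elements get stroke `#008000` (cut).

Run 1: The run is open, so emit a `<polyline>` with points (Y-flipped): 253.07,170.03 231.17,162.84 179.22,176.97 152.22,199.36.

Run 2: The run is open, so emit a `<polyline>` with points (Y-flipped): 66.80,38.96 89.08,186.39 36.17,40.39 71.68,201.42.

Run 3: The run is open, so emit a `<polyline>` with points (Y-flipped): 245.14,78.50 243.51,125.21 230.78,161.97 206.95,188.76.

Run 4: The run is open, so emit a `<polyline>` with points (Y-flipped): 256.98,38.01 265.17,48.08 258.48,64.94 256.79,86.49.

Run 5: The run is open, so emit a `<polyline>` with points (Y-flipped): 307.66,149.05 270.92,135.79 199.74,91.00 165.42,71.69.

<svg xmlns="http://www.w3.org/2000/svg" width="336.72mm" height="247.05mm" viewBox="0 0 336.72 247.05">
  <polyline points="253.07,170.03 231.17,162.84 179.22,176.97 152.22,199.36" fill="none" stroke="#008000"/>
  <polyline points="66.80,38.96 89.08,186.39 36.17,40.39 71.68,201.42" fill="none" stroke="#008000"/>
  <polyline points="245.14,78.50 243.51,125.21 230.78,161.97 206.95,188.76" fill="none" stroke="#008000"/>
  <polyline points="256.98,38.01 265.17,48.08 258.48,64.94 256.79,86.49" fill="none" stroke="#008000"/>
  <polyline points="307.66,149.05 270.92,135.79 199.74,91.00 165.42,71.69" fill="none" stroke="#008000"/>
</svg>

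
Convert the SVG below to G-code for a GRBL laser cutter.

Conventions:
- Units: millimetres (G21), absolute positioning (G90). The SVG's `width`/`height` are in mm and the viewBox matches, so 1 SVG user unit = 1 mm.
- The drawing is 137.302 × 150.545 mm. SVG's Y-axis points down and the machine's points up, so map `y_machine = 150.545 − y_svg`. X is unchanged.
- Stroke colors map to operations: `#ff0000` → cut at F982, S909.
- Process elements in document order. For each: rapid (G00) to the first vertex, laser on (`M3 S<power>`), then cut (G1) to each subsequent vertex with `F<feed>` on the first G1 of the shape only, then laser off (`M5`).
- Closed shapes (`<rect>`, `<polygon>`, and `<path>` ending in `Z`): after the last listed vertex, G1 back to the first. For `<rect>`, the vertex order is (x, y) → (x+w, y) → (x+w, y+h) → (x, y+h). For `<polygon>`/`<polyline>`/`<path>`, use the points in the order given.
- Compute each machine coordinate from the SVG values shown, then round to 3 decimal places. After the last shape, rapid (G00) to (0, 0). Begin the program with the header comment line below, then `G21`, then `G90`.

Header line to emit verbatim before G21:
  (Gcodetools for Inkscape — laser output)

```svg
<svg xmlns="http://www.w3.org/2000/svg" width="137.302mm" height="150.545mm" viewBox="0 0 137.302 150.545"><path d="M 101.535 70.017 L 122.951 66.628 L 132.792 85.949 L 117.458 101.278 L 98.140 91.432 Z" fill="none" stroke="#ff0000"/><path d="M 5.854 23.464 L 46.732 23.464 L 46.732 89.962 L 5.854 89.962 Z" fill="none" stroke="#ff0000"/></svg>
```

(Gcodetools for Inkscape — laser output)
G21
G90
G00 X101.535 Y80.528
M3 S909
G1 X122.951 Y83.917 F982
G1 X132.792 Y64.596
G1 X117.458 Y49.267
G1 X98.140 Y59.113
G1 X101.535 Y80.528
M5
G00 X5.854 Y127.081
M3 S909
G1 X46.732 Y127.081 F982
G1 X46.732 Y60.583
G1 X5.854 Y60.583
G1 X5.854 Y127.081
M5
G00 X0.000 Y0.000

viewBox `0 0 137.302 150.545` with mm width/height → 1 unit = 1 mm. Flip: y_m = 150.545 − y_svg.

**Shape 1** — `<path>` regular polygon, stroke `#ff0000` → cut (S909, F982). Machine vertices: (101.535,80.528) → (122.951,83.917) → (132.792,64.596) → (117.458,49.267) → (98.140,59.113) → (101.535,80.528). Closed: final G1 returns to the first vertex.

**Shape 2** — `<path>` rectangle, stroke `#ff0000` → cut (S909, F982). Machine vertices: (5.854,127.081) → (46.732,127.081) → (46.732,60.583) → (5.854,60.583) → (5.854,127.081). Closed: final G1 returns to the first vertex.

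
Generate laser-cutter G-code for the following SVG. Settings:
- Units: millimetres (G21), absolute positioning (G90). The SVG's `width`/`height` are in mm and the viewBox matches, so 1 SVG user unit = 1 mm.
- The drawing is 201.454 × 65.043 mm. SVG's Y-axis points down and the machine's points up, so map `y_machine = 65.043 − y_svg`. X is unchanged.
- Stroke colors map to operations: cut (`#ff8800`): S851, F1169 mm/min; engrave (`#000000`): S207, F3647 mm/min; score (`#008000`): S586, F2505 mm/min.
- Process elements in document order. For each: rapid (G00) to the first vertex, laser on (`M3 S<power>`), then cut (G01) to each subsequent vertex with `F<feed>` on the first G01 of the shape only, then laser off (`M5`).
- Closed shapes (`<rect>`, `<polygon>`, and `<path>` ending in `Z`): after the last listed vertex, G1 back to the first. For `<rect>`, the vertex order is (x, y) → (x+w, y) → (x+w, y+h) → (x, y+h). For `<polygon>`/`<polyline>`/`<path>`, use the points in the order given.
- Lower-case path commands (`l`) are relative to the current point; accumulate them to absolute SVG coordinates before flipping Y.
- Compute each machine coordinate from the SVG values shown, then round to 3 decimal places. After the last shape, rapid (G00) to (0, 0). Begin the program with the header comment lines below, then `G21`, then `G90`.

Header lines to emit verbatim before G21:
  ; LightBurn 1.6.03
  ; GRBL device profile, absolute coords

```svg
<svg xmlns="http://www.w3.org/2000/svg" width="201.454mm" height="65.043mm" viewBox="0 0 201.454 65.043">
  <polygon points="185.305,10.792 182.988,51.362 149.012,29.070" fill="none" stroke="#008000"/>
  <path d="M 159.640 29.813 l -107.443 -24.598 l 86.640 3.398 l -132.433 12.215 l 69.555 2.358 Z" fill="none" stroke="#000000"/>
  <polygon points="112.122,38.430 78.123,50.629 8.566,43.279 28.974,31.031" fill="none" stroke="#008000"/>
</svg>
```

; LightBurn 1.6.03
; GRBL device profile, absolute coords
G21
G90
G00 X185.305 Y54.251
M3 S586
G01 X182.988 Y13.681 F2505
G01 X149.012 Y35.973
G01 X185.305 Y54.251
M5
G00 X159.640 Y35.230
M3 S207
G01 X52.197 Y59.828 F3647
G01 X138.837 Y56.430
G01 X6.404 Y44.215
G01 X75.959 Y41.857
G01 X159.640 Y35.230
M5
G00 X112.122 Y26.613
M3 S586
G01 X78.123 Y14.414 F2505
G01 X8.566 Y21.764
G01 X28.974 Y34.012
G01 X112.122 Y26.613
M5
G00 X0.000 Y0.000

Since the viewBox matches the mm dimensions, user units are millimetres directly. The only transform is the Y-flip y_m = 65.043 − y_svg.

Shape 1 is a regular polygon drawn with `<polygon>`. Its stroke #008000 means score at S586, F2505. After flipping Y the toolpath is (185.305,54.251) → (182.988,13.681) → (149.012,35.973) → (185.305,54.251), returning to the start.

Shape 2 is a closed polygon drawn with `<path>`. Its stroke #000000 means engrave at S207, F3647. After flipping Y the toolpath is (159.640,35.230) → (52.197,59.828) → (138.837,56.430) → (6.404,44.215) → (75.959,41.857) → (159.640,35.230), returning to the start.

Shape 3 is a closed polygon drawn with `<polygon>`. Its stroke #008000 means score at S586, F2505. After flipping Y the toolpath is (112.122,26.613) → (78.123,14.414) → (8.566,21.764) → (28.974,34.012) → (112.122,26.613), returning to the start.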